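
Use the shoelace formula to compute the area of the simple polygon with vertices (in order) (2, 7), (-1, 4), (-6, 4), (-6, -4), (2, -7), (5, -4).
Area = 203/2

Shoelace formula: Area = (1/2) |Σ_i (x_i · y_{i+1} − x_{i+1} · y_i)| (indices mod n). Compute each cross term:
  (2)(4) − (-1)(7) = 15
  (-1)(4) − (-6)(4) = 20
  (-6)(-4) − (-6)(4) = 48
  (-6)(-7) − (2)(-4) = 50
  (2)(-4) − (5)(-7) = 27
  (5)(7) − (2)(-4) = 43
Sum = 203, so (signed) Area = 203/2 = 203/2, |Area| = 203/2.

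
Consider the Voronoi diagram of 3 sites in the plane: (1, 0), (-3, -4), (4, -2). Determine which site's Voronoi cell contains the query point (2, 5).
Nearest site = (1, 0)

The Voronoi cell of site s contains exactly those query points closer to s than to any other site. Compute squared distances from q = (2, 5) to each site:
  (1 − 2)² + (0 − 5)² = 26
  (4 − 2)² + (-2 − 5)² = 53
  (-3 − 2)² + (-4 − 5)² = 106
Minimum is attained by (1, 0), so q lies in its Voronoi cell.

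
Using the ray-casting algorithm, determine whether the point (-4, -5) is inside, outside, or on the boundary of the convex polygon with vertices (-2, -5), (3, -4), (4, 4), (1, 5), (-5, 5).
The point (-4, -5) lies strictly outside the polygon

Cast a horizontal ray to the right from the query point and count how many polygon edges it crosses (each edge strictly once or zero times, handled with the usual half-open convention). 
Parity of crossings → even ⇒ outside.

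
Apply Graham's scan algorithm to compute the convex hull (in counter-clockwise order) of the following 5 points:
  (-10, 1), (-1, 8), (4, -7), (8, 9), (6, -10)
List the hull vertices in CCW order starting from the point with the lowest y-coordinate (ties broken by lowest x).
Hull (CCW) = [(6, -10), (8, 9), (-1, 8), (-10, 1)]

Graham scan procedure:
  1. Find the pivot p₀ = point with lowest y (tie → lowest x): (6, -10).
  2. Sort the remaining points by polar angle around p₀.
  3. Walk through sorted points, maintaining a stack; pop the top while the last three entries make a non-left turn (cross product ≤ 0).
  4. Final stack is the convex hull in CCW order: (6, -10), (8, 9), (-1, 8), (-10, 1).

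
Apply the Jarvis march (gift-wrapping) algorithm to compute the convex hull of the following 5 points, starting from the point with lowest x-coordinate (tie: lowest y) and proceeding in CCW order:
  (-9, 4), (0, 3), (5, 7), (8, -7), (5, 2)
Hull (CCW) = [(-9, 4), (8, -7), (5, 7)]

Jarvis march: at each step, from the current hull vertex p, select the next vertex q as the point such that every other point lies strictly to the left of (or on) the directed line p → q. (Equivalently: for every other point r, the cross product (q − p) × (r − p) ≥ 0.)
Starting point (lowest x, tie lowest y): (-9, 4). Wrap until returning to start. Resulting hull: (-9, 4), (8, -7), (5, 7).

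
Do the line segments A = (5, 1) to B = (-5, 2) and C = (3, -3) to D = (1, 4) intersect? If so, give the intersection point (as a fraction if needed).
Yes; intersection at (30/17, 45/34) (t = 11/34 on AB, s = 21/34 on CD)

Parametrize AB as A + t(B − A) = (5 + -10 t, 1 + 1 t) and CD as C + s(D − C) = (3 + -2 s, -3 + 7 s). Solve the linear system for (t, s). Determinant = 68 ≠ 0, so a unique intersection of the containing lines exists. Solution: t = 11/34, s = 21/34 — both in [0, 1], so the segments cross. Intersection point: (30/17, 45/34).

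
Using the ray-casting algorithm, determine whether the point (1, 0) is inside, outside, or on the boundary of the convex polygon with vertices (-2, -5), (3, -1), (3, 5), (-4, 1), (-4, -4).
The point (1, 0) lies strictly inside the polygon

Cast a horizontal ray to the right from the query point and count how many polygon edges it crosses (each edge strictly once or zero times, handled with the usual half-open convention). 
Parity of crossings → odd ⇒ inside.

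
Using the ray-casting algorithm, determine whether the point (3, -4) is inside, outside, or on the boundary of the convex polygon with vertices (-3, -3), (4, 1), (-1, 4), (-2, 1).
The point (3, -4) lies strictly outside the polygon

Cast a horizontal ray to the right from the query point and count how many polygon edges it crosses (each edge strictly once or zero times, handled with the usual half-open convention). 
Parity of crossings → even ⇒ outside.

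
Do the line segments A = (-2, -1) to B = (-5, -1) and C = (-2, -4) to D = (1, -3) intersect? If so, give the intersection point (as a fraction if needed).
No (intersection of containing lines falls outside at least one segment)

Parametrize and solve: t = -3, s = 3. At least one of these is outside [0, 1], so the segments do not intersect.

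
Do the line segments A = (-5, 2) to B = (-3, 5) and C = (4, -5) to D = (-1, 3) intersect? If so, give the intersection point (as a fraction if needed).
No (intersection of containing lines falls outside at least one segment)

Parametrize and solve: t = 37/31, s = 41/31. At least one of these is outside [0, 1], so the segments do not intersect.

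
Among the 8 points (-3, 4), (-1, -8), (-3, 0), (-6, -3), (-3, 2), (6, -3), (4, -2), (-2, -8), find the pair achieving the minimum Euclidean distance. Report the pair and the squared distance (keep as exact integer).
Pair = ((-1, -8), (-2, -8)); squared distance = 1

Compute all C(8, 2) = 28 pairwise squared distances (x_i − x_j)² + (y_i − y_j)². The minimum is 1, attained by the pair ((-1, -8), (-2, -8)).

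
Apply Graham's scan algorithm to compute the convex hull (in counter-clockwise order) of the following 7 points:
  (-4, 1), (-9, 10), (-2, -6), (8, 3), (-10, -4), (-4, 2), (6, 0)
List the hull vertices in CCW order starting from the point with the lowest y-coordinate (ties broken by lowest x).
Hull (CCW) = [(-2, -6), (6, 0), (8, 3), (-9, 10), (-10, -4)]

Graham scan procedure:
  1. Find the pivot p₀ = point with lowest y (tie → lowest x): (-2, -6).
  2. Sort the remaining points by polar angle around p₀.
  3. Walk through sorted points, maintaining a stack; pop the top while the last three entries make a non-left turn (cross product ≤ 0).
  4. Final stack is the convex hull in CCW order: (-2, -6), (6, 0), (8, 3), (-9, 10), (-10, -4).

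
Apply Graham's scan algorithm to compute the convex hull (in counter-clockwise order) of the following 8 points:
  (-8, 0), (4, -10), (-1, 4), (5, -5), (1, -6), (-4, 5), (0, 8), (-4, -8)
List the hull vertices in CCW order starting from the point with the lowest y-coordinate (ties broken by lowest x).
Hull (CCW) = [(4, -10), (5, -5), (0, 8), (-4, 5), (-8, 0), (-4, -8)]

Graham scan procedure:
  1. Find the pivot p₀ = point with lowest y (tie → lowest x): (4, -10).
  2. Sort the remaining points by polar angle around p₀.
  3. Walk through sorted points, maintaining a stack; pop the top while the last three entries make a non-left turn (cross product ≤ 0).
  4. Final stack is the convex hull in CCW order: (4, -10), (5, -5), (0, 8), (-4, 5), (-8, 0), (-4, -8).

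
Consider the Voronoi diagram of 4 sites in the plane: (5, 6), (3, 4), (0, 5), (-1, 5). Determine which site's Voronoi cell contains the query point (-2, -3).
Nearest site = (-1, 5)

The Voronoi cell of site s contains exactly those query points closer to s than to any other site. Compute squared distances from q = (-2, -3) to each site:
  (-1 − -2)² + (5 − -3)² = 65
  (0 − -2)² + (5 − -3)² = 68
  (3 − -2)² + (4 − -3)² = 74
  (5 − -2)² + (6 − -3)² = 130
Minimum is attained by (-1, 5), so q lies in its Voronoi cell.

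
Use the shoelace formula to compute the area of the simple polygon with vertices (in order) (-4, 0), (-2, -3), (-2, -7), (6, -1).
Area = 30

Shoelace formula: Area = (1/2) |Σ_i (x_i · y_{i+1} − x_{i+1} · y_i)| (indices mod n). Compute each cross term:
  (-4)(-3) − (-2)(0) = 12
  (-2)(-7) − (-2)(-3) = 8
  (-2)(-1) − (6)(-7) = 44
  (6)(0) − (-4)(-1) = -4
Sum = 60, so (signed) Area = 60/2 = 30, |Area| = 30.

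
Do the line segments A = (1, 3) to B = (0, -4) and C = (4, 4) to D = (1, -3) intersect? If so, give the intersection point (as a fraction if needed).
No (intersection of containing lines falls outside at least one segment)

Parametrize and solve: t = 9/7, s = 10/7. At least one of these is outside [0, 1], so the segments do not intersect.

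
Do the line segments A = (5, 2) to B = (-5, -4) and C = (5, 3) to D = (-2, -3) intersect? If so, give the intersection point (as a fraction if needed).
Yes; intersection at (10/9, -1/3) (t = 7/18 on AB, s = 5/9 on CD)

Parametrize AB as A + t(B − A) = (5 + -10 t, 2 + -6 t) and CD as C + s(D − C) = (5 + -7 s, 3 + -6 s). Solve the linear system for (t, s). Determinant = -18 ≠ 0, so a unique intersection of the containing lines exists. Solution: t = 7/18, s = 5/9 — both in [0, 1], so the segments cross. Intersection point: (10/9, -1/3).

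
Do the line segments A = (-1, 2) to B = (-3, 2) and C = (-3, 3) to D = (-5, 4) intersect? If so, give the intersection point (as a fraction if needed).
No (intersection of containing lines falls outside at least one segment)

Parametrize and solve: t = 0, s = -1. At least one of these is outside [0, 1], so the segments do not intersect.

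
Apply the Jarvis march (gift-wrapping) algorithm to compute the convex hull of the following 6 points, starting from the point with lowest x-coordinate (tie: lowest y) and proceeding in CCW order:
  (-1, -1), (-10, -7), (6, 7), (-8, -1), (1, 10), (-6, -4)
Hull (CCW) = [(-10, -7), (-1, -1), (6, 7), (1, 10), (-8, -1)]

Jarvis march: at each step, from the current hull vertex p, select the next vertex q as the point such that every other point lies strictly to the left of (or on) the directed line p → q. (Equivalently: for every other point r, the cross product (q − p) × (r − p) ≥ 0.)
Starting point (lowest x, tie lowest y): (-10, -7). Wrap until returning to start. Resulting hull: (-10, -7), (-1, -1), (6, 7), (1, 10), (-8, -1).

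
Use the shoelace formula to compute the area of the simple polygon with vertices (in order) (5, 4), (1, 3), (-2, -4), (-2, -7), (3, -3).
Area = 73/2

Shoelace formula: Area = (1/2) |Σ_i (x_i · y_{i+1} − x_{i+1} · y_i)| (indices mod n). Compute each cross term:
  (5)(3) − (1)(4) = 11
  (1)(-4) − (-2)(3) = 2
  (-2)(-7) − (-2)(-4) = 6
  (-2)(-3) − (3)(-7) = 27
  (3)(4) − (5)(-3) = 27
Sum = 73, so (signed) Area = 73/2 = 73/2, |Area| = 73/2.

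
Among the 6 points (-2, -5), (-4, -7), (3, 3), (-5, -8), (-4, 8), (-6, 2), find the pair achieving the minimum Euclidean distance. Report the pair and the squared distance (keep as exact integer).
Pair = ((-4, -7), (-5, -8)); squared distance = 2

Compute all C(6, 2) = 15 pairwise squared distances (x_i − x_j)² + (y_i − y_j)². The minimum is 2, attained by the pair ((-4, -7), (-5, -8)).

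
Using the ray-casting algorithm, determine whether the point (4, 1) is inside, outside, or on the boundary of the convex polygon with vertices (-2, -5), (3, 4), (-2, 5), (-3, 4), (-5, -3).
The point (4, 1) lies strictly outside the polygon

Cast a horizontal ray to the right from the query point and count how many polygon edges it crosses (each edge strictly once or zero times, handled with the usual half-open convention). 
Parity of crossings → even ⇒ outside.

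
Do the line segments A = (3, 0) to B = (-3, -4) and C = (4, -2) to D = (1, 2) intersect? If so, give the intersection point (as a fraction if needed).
Yes; intersection at (8/3, -2/9) (t = 1/18 on AB, s = 4/9 on CD)

Parametrize AB as A + t(B − A) = (3 + -6 t, 0 + -4 t) and CD as C + s(D − C) = (4 + -3 s, -2 + 4 s). Solve the linear system for (t, s). Determinant = 36 ≠ 0, so a unique intersection of the containing lines exists. Solution: t = 1/18, s = 4/9 — both in [0, 1], so the segments cross. Intersection point: (8/3, -2/9).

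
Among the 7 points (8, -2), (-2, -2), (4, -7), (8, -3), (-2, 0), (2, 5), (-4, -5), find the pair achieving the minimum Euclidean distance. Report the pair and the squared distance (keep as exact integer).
Pair = ((8, -2), (8, -3)); squared distance = 1

Compute all C(7, 2) = 21 pairwise squared distances (x_i − x_j)² + (y_i − y_j)². The minimum is 1, attained by the pair ((8, -2), (8, -3)).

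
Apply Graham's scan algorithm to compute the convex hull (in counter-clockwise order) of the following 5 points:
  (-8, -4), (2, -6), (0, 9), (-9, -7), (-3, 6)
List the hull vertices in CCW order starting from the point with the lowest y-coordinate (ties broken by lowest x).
Hull (CCW) = [(-9, -7), (2, -6), (0, 9), (-3, 6), (-8, -4)]

Graham scan procedure:
  1. Find the pivot p₀ = point with lowest y (tie → lowest x): (-9, -7).
  2. Sort the remaining points by polar angle around p₀.
  3. Walk through sorted points, maintaining a stack; pop the top while the last three entries make a non-left turn (cross product ≤ 0).
  4. Final stack is the convex hull in CCW order: (-9, -7), (2, -6), (0, 9), (-3, 6), (-8, -4).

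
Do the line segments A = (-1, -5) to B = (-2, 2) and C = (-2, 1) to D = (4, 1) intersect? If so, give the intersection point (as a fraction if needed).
Yes; intersection at (-13/7, 1) (t = 6/7 on AB, s = 1/42 on CD)

Parametrize AB as A + t(B − A) = (-1 + -1 t, -5 + 7 t) and CD as C + s(D − C) = (-2 + 6 s, 1 + 0 s). Solve the linear system for (t, s). Determinant = 42 ≠ 0, so a unique intersection of the containing lines exists. Solution: t = 6/7, s = 1/42 — both in [0, 1], so the segments cross. Intersection point: (-13/7, 1).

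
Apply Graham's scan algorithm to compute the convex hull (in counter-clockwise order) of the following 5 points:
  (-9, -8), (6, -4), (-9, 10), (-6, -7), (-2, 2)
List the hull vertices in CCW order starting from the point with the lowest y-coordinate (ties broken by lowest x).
Hull (CCW) = [(-9, -8), (6, -4), (-9, 10)]

Graham scan procedure:
  1. Find the pivot p₀ = point with lowest y (tie → lowest x): (-9, -8).
  2. Sort the remaining points by polar angle around p₀.
  3. Walk through sorted points, maintaining a stack; pop the top while the last three entries make a non-left turn (cross product ≤ 0).
  4. Final stack is the convex hull in CCW order: (-9, -8), (6, -4), (-9, 10).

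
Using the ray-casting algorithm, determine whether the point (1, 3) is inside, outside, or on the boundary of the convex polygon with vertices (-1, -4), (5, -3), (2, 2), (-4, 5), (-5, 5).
The point (1, 3) lies strictly outside the polygon

Cast a horizontal ray to the right from the query point and count how many polygon edges it crosses (each edge strictly once or zero times, handled with the usual half-open convention). 
Parity of crossings → even ⇒ outside.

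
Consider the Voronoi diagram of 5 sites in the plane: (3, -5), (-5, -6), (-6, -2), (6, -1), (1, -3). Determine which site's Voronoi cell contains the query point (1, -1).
Nearest site = (1, -3)

The Voronoi cell of site s contains exactly those query points closer to s than to any other site. Compute squared distances from q = (1, -1) to each site:
  (1 − 1)² + (-3 − -1)² = 4
  (3 − 1)² + (-5 − -1)² = 20
  (6 − 1)² + (-1 − -1)² = 25
  (-6 − 1)² + (-2 − -1)² = 50
  (-5 − 1)² + (-6 − -1)² = 61
Minimum is attained by (1, -3), so q lies in its Voronoi cell.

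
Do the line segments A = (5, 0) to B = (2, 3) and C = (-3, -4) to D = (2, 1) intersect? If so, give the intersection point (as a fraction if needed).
No (intersection of containing lines falls outside at least one segment)

Parametrize and solve: t = 2/3, s = 6/5. At least one of these is outside [0, 1], so the segments do not intersect.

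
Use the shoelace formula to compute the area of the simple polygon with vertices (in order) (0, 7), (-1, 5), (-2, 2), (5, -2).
Area = 22

Shoelace formula: Area = (1/2) |Σ_i (x_i · y_{i+1} − x_{i+1} · y_i)| (indices mod n). Compute each cross term:
  (0)(5) − (-1)(7) = 7
  (-1)(2) − (-2)(5) = 8
  (-2)(-2) − (5)(2) = -6
  (5)(7) − (0)(-2) = 35
Sum = 44, so (signed) Area = 44/2 = 22, |Area| = 22.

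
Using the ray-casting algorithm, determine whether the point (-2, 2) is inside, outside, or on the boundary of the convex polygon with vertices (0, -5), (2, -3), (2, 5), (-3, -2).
The point (-2, 2) lies strictly outside the polygon

Cast a horizontal ray to the right from the query point and count how many polygon edges it crosses (each edge strictly once or zero times, handled with the usual half-open convention). 
Parity of crossings → even ⇒ outside.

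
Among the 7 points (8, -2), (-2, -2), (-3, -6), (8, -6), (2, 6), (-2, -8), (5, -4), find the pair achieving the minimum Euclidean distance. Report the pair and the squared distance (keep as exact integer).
Pair = ((-3, -6), (-2, -8)); squared distance = 5

Compute all C(7, 2) = 21 pairwise squared distances (x_i − x_j)² + (y_i − y_j)². The minimum is 5, attained by the pair ((-3, -6), (-2, -8)).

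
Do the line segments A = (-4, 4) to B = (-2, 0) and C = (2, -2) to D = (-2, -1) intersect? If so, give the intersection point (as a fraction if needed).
No (intersection of containing lines falls outside at least one segment)

Parametrize and solve: t = 9/7, s = 6/7. At least one of these is outside [0, 1], so the segments do not intersect.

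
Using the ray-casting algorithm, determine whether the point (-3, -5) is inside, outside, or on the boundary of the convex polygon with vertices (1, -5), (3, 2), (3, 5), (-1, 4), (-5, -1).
The point (-3, -5) lies strictly outside the polygon

Cast a horizontal ray to the right from the query point and count how many polygon edges it crosses (each edge strictly once or zero times, handled with the usual half-open convention). 
Parity of crossings → even ⇒ outside.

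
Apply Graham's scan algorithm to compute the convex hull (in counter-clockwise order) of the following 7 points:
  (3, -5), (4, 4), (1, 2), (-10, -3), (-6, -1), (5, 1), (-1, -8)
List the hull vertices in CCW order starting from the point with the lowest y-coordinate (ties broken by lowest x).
Hull (CCW) = [(-1, -8), (3, -5), (5, 1), (4, 4), (-10, -3)]

Graham scan procedure:
  1. Find the pivot p₀ = point with lowest y (tie → lowest x): (-1, -8).
  2. Sort the remaining points by polar angle around p₀.
  3. Walk through sorted points, maintaining a stack; pop the top while the last three entries make a non-left turn (cross product ≤ 0).
  4. Final stack is the convex hull in CCW order: (-1, -8), (3, -5), (5, 1), (4, 4), (-10, -3).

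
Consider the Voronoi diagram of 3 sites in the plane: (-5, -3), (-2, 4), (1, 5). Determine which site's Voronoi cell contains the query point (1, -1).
Nearest site = (-2, 4)

The Voronoi cell of site s contains exactly those query points closer to s than to any other site. Compute squared distances from q = (1, -1) to each site:
  (-2 − 1)² + (4 − -1)² = 34
  (1 − 1)² + (5 − -1)² = 36
  (-5 − 1)² + (-3 − -1)² = 40
Minimum is attained by (-2, 4), so q lies in its Voronoi cell.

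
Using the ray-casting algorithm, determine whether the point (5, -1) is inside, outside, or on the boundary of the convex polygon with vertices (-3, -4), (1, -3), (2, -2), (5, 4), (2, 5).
The point (5, -1) lies strictly outside the polygon

Cast a horizontal ray to the right from the query point and count how many polygon edges it crosses (each edge strictly once or zero times, handled with the usual half-open convention). 
Parity of crossings → even ⇒ outside.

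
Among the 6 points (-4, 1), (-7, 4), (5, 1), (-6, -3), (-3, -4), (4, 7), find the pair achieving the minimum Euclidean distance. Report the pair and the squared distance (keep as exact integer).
Pair = ((-6, -3), (-3, -4)); squared distance = 10

Compute all C(6, 2) = 15 pairwise squared distances (x_i − x_j)² + (y_i − y_j)². The minimum is 10, attained by the pair ((-6, -3), (-3, -4)).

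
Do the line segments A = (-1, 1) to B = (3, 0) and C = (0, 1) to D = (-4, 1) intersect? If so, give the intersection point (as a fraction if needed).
Yes; intersection at (-1, 1) (t = 0 on AB, s = 1/4 on CD)

Parametrize AB as A + t(B − A) = (-1 + 4 t, 1 + -1 t) and CD as C + s(D − C) = (0 + -4 s, 1 + 0 s). Solve the linear system for (t, s). Determinant = 4 ≠ 0, so a unique intersection of the containing lines exists. Solution: t = 0, s = 1/4 — both in [0, 1], so the segments cross. Intersection point: (-1, 1).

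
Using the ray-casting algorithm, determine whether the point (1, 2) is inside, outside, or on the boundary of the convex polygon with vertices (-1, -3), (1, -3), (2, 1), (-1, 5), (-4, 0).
The point (1, 2) lies strictly inside the polygon

Cast a horizontal ray to the right from the query point and count how many polygon edges it crosses (each edge strictly once or zero times, handled with the usual half-open convention). 
Parity of crossings → odd ⇒ inside.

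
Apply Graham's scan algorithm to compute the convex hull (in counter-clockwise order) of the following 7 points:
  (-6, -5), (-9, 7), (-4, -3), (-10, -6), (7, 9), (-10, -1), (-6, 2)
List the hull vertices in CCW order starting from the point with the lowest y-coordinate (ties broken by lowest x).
Hull (CCW) = [(-10, -6), (-6, -5), (-4, -3), (7, 9), (-9, 7), (-10, -1)]

Graham scan procedure:
  1. Find the pivot p₀ = point with lowest y (tie → lowest x): (-10, -6).
  2. Sort the remaining points by polar angle around p₀.
  3. Walk through sorted points, maintaining a stack; pop the top while the last three entries make a non-left turn (cross product ≤ 0).
  4. Final stack is the convex hull in CCW order: (-10, -6), (-6, -5), (-4, -3), (7, 9), (-9, 7), (-10, -1).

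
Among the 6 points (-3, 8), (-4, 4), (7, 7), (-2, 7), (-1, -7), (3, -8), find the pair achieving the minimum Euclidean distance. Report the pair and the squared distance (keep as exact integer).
Pair = ((-3, 8), (-2, 7)); squared distance = 2

Compute all C(6, 2) = 15 pairwise squared distances (x_i − x_j)² + (y_i − y_j)². The minimum is 2, attained by the pair ((-3, 8), (-2, 7)).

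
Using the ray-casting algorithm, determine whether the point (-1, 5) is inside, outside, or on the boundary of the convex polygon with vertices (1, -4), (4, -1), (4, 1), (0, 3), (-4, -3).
The point (-1, 5) lies strictly outside the polygon

Cast a horizontal ray to the right from the query point and count how many polygon edges it crosses (each edge strictly once or zero times, handled with the usual half-open convention). 
Parity of crossings → even ⇒ outside.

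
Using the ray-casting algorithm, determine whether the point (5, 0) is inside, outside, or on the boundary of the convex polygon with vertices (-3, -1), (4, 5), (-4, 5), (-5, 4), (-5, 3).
The point (5, 0) lies strictly outside the polygon

Cast a horizontal ray to the right from the query point and count how many polygon edges it crosses (each edge strictly once or zero times, handled with the usual half-open convention). 
Parity of crossings → even ⇒ outside.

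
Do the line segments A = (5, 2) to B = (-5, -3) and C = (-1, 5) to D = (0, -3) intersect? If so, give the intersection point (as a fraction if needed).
Yes; intersection at (-5/17, -11/17) (t = 9/17 on AB, s = 12/17 on CD)

Parametrize AB as A + t(B − A) = (5 + -10 t, 2 + -5 t) and CD as C + s(D − C) = (-1 + 1 s, 5 + -8 s). Solve the linear system for (t, s). Determinant = -85 ≠ 0, so a unique intersection of the containing lines exists. Solution: t = 9/17, s = 12/17 — both in [0, 1], so the segments cross. Intersection point: (-5/17, -11/17).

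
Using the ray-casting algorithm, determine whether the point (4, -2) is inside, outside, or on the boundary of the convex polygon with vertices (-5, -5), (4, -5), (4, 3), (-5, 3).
The point (4, -2) lies on the polygon boundary

Boundary check: the query satisfies the collinearity and bounding-box conditions for some polygon edge, so it lies exactly on the boundary.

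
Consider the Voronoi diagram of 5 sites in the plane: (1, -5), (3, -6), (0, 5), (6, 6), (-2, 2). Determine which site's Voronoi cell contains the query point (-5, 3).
Nearest site = (-2, 2)

The Voronoi cell of site s contains exactly those query points closer to s than to any other site. Compute squared distances from q = (-5, 3) to each site:
  (-2 − -5)² + (2 − 3)² = 10
  (0 − -5)² + (5 − 3)² = 29
  (1 − -5)² + (-5 − 3)² = 100
  (6 − -5)² + (6 − 3)² = 130
  (3 − -5)² + (-6 − 3)² = 145
Minimum is attained by (-2, 2), so q lies in its Voronoi cell.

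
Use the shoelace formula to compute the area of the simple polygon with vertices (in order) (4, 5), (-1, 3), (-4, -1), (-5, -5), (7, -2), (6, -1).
Area = 129/2

Shoelace formula: Area = (1/2) |Σ_i (x_i · y_{i+1} − x_{i+1} · y_i)| (indices mod n). Compute each cross term:
  (4)(3) − (-1)(5) = 17
  (-1)(-1) − (-4)(3) = 13
  (-4)(-5) − (-5)(-1) = 15
  (-5)(-2) − (7)(-5) = 45
  (7)(-1) − (6)(-2) = 5
  (6)(5) − (4)(-1) = 34
Sum = 129, so (signed) Area = 129/2 = 129/2, |Area| = 129/2.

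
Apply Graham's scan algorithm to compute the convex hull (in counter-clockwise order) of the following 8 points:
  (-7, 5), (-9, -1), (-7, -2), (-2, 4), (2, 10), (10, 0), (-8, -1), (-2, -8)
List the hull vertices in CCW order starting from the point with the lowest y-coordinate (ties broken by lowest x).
Hull (CCW) = [(-2, -8), (10, 0), (2, 10), (-7, 5), (-9, -1)]

Graham scan procedure:
  1. Find the pivot p₀ = point with lowest y (tie → lowest x): (-2, -8).
  2. Sort the remaining points by polar angle around p₀.
  3. Walk through sorted points, maintaining a stack; pop the top while the last three entries make a non-left turn (cross product ≤ 0).
  4. Final stack is the convex hull in CCW order: (-2, -8), (10, 0), (2, 10), (-7, 5), (-9, -1).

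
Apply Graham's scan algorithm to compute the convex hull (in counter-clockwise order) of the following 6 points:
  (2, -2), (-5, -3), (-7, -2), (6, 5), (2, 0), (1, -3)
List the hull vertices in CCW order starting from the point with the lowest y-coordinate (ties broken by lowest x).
Hull (CCW) = [(-5, -3), (1, -3), (2, -2), (6, 5), (-7, -2)]

Graham scan procedure:
  1. Find the pivot p₀ = point with lowest y (tie → lowest x): (-5, -3).
  2. Sort the remaining points by polar angle around p₀.
  3. Walk through sorted points, maintaining a stack; pop the top while the last three entries make a non-left turn (cross product ≤ 0).
  4. Final stack is the convex hull in CCW order: (-5, -3), (1, -3), (2, -2), (6, 5), (-7, -2).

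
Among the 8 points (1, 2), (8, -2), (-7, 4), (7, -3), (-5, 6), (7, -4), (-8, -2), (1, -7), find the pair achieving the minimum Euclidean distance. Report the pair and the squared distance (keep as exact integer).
Pair = ((7, -3), (7, -4)); squared distance = 1

Compute all C(8, 2) = 28 pairwise squared distances (x_i − x_j)² + (y_i − y_j)². The minimum is 1, attained by the pair ((7, -3), (7, -4)).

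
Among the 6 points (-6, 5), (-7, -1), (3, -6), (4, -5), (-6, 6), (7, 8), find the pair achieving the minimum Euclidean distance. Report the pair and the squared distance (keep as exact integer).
Pair = ((-6, 5), (-6, 6)); squared distance = 1

Compute all C(6, 2) = 15 pairwise squared distances (x_i − x_j)² + (y_i − y_j)². The minimum is 1, attained by the pair ((-6, 5), (-6, 6)).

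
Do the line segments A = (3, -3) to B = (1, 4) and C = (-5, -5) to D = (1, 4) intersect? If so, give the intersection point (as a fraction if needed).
Yes; intersection at (1, 4) (t = 1 on AB, s = 1 on CD)

Parametrize AB as A + t(B − A) = (3 + -2 t, -3 + 7 t) and CD as C + s(D − C) = (-5 + 6 s, -5 + 9 s). Solve the linear system for (t, s). Determinant = 60 ≠ 0, so a unique intersection of the containing lines exists. Solution: t = 1, s = 1 — both in [0, 1], so the segments cross. Intersection point: (1, 4).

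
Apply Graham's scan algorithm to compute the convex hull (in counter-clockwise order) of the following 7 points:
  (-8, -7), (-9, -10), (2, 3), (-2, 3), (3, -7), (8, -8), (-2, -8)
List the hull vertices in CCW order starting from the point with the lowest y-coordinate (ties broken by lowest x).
Hull (CCW) = [(-9, -10), (8, -8), (2, 3), (-2, 3), (-8, -7)]

Graham scan procedure:
  1. Find the pivot p₀ = point with lowest y (tie → lowest x): (-9, -10).
  2. Sort the remaining points by polar angle around p₀.
  3. Walk through sorted points, maintaining a stack; pop the top while the last three entries make a non-left turn (cross product ≤ 0).
  4. Final stack is the convex hull in CCW order: (-9, -10), (8, -8), (2, 3), (-2, 3), (-8, -7).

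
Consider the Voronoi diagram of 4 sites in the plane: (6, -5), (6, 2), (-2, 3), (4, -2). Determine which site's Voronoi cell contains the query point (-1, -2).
Nearest site = (4, -2)

The Voronoi cell of site s contains exactly those query points closer to s than to any other site. Compute squared distances from q = (-1, -2) to each site:
  (4 − -1)² + (-2 − -2)² = 25
  (-2 − -1)² + (3 − -2)² = 26
  (6 − -1)² + (-5 − -2)² = 58
  (6 − -1)² + (2 − -2)² = 65
Minimum is attained by (4, -2), so q lies in its Voronoi cell.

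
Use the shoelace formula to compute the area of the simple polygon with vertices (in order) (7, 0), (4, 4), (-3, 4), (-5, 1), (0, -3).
Area = 109/2

Shoelace formula: Area = (1/2) |Σ_i (x_i · y_{i+1} − x_{i+1} · y_i)| (indices mod n). Compute each cross term:
  (7)(4) − (4)(0) = 28
  (4)(4) − (-3)(4) = 28
  (-3)(1) − (-5)(4) = 17
  (-5)(-3) − (0)(1) = 15
  (0)(0) − (7)(-3) = 21
Sum = 109, so (signed) Area = 109/2 = 109/2, |Area| = 109/2.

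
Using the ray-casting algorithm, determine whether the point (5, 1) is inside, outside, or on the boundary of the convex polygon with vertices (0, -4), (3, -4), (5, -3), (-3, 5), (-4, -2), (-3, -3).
The point (5, 1) lies strictly outside the polygon

Cast a horizontal ray to the right from the query point and count how many polygon edges it crosses (each edge strictly once or zero times, handled with the usual half-open convention). 
Parity of crossings → even ⇒ outside.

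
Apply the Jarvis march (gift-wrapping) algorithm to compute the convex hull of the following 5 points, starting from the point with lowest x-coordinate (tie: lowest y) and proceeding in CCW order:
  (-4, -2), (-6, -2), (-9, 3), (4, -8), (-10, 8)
Hull (CCW) = [(-10, 8), (-9, 3), (-6, -2), (4, -8)]

Jarvis march: at each step, from the current hull vertex p, select the next vertex q as the point such that every other point lies strictly to the left of (or on) the directed line p → q. (Equivalently: for every other point r, the cross product (q − p) × (r − p) ≥ 0.)
Starting point (lowest x, tie lowest y): (-10, 8). Wrap until returning to start. Resulting hull: (-10, 8), (-9, 3), (-6, -2), (4, -8).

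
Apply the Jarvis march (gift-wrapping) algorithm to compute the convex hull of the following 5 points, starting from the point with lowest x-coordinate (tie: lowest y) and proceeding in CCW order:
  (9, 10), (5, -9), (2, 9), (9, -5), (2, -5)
Hull (CCW) = [(2, -5), (5, -9), (9, -5), (9, 10), (2, 9)]

Jarvis march: at each step, from the current hull vertex p, select the next vertex q as the point such that every other point lies strictly to the left of (or on) the directed line p → q. (Equivalently: for every other point r, the cross product (q − p) × (r − p) ≥ 0.)
Starting point (lowest x, tie lowest y): (2, -5). Wrap until returning to start. Resulting hull: (2, -5), (5, -9), (9, -5), (9, 10), (2, 9).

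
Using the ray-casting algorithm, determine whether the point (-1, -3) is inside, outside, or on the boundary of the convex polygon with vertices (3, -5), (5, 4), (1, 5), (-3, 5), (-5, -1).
The point (-1, -3) lies on the polygon boundary

Boundary check: the query satisfies the collinearity and bounding-box conditions for some polygon edge, so it lies exactly on the boundary.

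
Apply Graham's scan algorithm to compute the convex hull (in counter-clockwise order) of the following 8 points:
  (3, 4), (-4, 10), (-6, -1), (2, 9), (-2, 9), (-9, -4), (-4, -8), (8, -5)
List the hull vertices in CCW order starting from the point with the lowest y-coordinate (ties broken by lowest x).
Hull (CCW) = [(-4, -8), (8, -5), (2, 9), (-4, 10), (-9, -4)]

Graham scan procedure:
  1. Find the pivot p₀ = point with lowest y (tie → lowest x): (-4, -8).
  2. Sort the remaining points by polar angle around p₀.
  3. Walk through sorted points, maintaining a stack; pop the top while the last three entries make a non-left turn (cross product ≤ 0).
  4. Final stack is the convex hull in CCW order: (-4, -8), (8, -5), (2, 9), (-4, 10), (-9, -4).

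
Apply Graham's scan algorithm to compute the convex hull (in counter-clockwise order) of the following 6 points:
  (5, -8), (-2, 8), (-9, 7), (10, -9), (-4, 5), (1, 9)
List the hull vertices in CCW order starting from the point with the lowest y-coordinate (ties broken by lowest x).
Hull (CCW) = [(10, -9), (1, 9), (-9, 7), (5, -8)]

Graham scan procedure:
  1. Find the pivot p₀ = point with lowest y (tie → lowest x): (10, -9).
  2. Sort the remaining points by polar angle around p₀.
  3. Walk through sorted points, maintaining a stack; pop the top while the last three entries make a non-left turn (cross product ≤ 0).
  4. Final stack is the convex hull in CCW order: (10, -9), (1, 9), (-9, 7), (5, -8).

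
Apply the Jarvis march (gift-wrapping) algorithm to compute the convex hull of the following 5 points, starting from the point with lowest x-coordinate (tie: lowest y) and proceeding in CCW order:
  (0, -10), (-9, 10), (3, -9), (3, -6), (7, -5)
Hull (CCW) = [(-9, 10), (0, -10), (3, -9), (7, -5)]

Jarvis march: at each step, from the current hull vertex p, select the next vertex q as the point such that every other point lies strictly to the left of (or on) the directed line p → q. (Equivalently: for every other point r, the cross product (q − p) × (r − p) ≥ 0.)
Starting point (lowest x, tie lowest y): (-9, 10). Wrap until returning to start. Resulting hull: (-9, 10), (0, -10), (3, -9), (7, -5).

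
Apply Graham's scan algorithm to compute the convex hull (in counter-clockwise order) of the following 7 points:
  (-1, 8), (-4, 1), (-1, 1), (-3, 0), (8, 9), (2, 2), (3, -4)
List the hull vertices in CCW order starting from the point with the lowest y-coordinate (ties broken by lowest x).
Hull (CCW) = [(3, -4), (8, 9), (-1, 8), (-4, 1), (-3, 0)]

Graham scan procedure:
  1. Find the pivot p₀ = point with lowest y (tie → lowest x): (3, -4).
  2. Sort the remaining points by polar angle around p₀.
  3. Walk through sorted points, maintaining a stack; pop the top while the last three entries make a non-left turn (cross product ≤ 0).
  4. Final stack is the convex hull in CCW order: (3, -4), (8, 9), (-1, 8), (-4, 1), (-3, 0).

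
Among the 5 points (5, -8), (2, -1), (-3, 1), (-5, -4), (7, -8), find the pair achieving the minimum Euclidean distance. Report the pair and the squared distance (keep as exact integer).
Pair = ((5, -8), (7, -8)); squared distance = 4

Compute all C(5, 2) = 10 pairwise squared distances (x_i − x_j)² + (y_i − y_j)². The minimum is 4, attained by the pair ((5, -8), (7, -8)).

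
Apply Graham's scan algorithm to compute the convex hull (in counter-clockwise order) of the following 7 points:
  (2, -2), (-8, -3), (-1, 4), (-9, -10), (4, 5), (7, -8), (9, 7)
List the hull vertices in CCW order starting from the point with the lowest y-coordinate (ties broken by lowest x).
Hull (CCW) = [(-9, -10), (7, -8), (9, 7), (-1, 4), (-8, -3)]

Graham scan procedure:
  1. Find the pivot p₀ = point with lowest y (tie → lowest x): (-9, -10).
  2. Sort the remaining points by polar angle around p₀.
  3. Walk through sorted points, maintaining a stack; pop the top while the last three entries make a non-left turn (cross product ≤ 0).
  4. Final stack is the convex hull in CCW order: (-9, -10), (7, -8), (9, 7), (-1, 4), (-8, -3).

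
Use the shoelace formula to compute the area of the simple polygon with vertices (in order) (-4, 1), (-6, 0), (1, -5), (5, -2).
Area = 28

Shoelace formula: Area = (1/2) |Σ_i (x_i · y_{i+1} − x_{i+1} · y_i)| (indices mod n). Compute each cross term:
  (-4)(0) − (-6)(1) = 6
  (-6)(-5) − (1)(0) = 30
  (1)(-2) − (5)(-5) = 23
  (5)(1) − (-4)(-2) = -3
Sum = 56, so (signed) Area = 56/2 = 28, |Area| = 28.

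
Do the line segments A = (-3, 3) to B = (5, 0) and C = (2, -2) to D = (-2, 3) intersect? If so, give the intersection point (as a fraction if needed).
Yes; intersection at (-11/7, 69/28) (t = 5/28 on AB, s = 25/28 on CD)

Parametrize AB as A + t(B − A) = (-3 + 8 t, 3 + -3 t) and CD as C + s(D − C) = (2 + -4 s, -2 + 5 s). Solve the linear system for (t, s). Determinant = -28 ≠ 0, so a unique intersection of the containing lines exists. Solution: t = 5/28, s = 25/28 — both in [0, 1], so the segments cross. Intersection point: (-11/7, 69/28).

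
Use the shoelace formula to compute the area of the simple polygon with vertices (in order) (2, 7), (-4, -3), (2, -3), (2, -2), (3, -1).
Area = 69/2

Shoelace formula: Area = (1/2) |Σ_i (x_i · y_{i+1} − x_{i+1} · y_i)| (indices mod n). Compute each cross term:
  (2)(-3) − (-4)(7) = 22
  (-4)(-3) − (2)(-3) = 18
  (2)(-2) − (2)(-3) = 2
  (2)(-1) − (3)(-2) = 4
  (3)(7) − (2)(-1) = 23
Sum = 69, so (signed) Area = 69/2 = 69/2, |Area| = 69/2.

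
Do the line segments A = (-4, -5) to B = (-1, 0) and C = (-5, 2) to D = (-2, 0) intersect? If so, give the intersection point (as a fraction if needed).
No (intersection of containing lines falls outside at least one segment)

Parametrize and solve: t = 19/21, s = 26/21. At least one of these is outside [0, 1], so the segments do not intersect.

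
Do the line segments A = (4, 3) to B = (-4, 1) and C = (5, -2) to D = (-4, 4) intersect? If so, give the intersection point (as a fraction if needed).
Yes; intersection at (-8/11, 20/11) (t = 13/22 on AB, s = 7/11 on CD)

Parametrize AB as A + t(B − A) = (4 + -8 t, 3 + -2 t) and CD as C + s(D − C) = (5 + -9 s, -2 + 6 s). Solve the linear system for (t, s). Determinant = 66 ≠ 0, so a unique intersection of the containing lines exists. Solution: t = 13/22, s = 7/11 — both in [0, 1], so the segments cross. Intersection point: (-8/11, 20/11).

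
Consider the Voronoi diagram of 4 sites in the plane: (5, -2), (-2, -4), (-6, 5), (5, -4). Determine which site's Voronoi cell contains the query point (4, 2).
Nearest site = (5, -2)

The Voronoi cell of site s contains exactly those query points closer to s than to any other site. Compute squared distances from q = (4, 2) to each site:
  (5 − 4)² + (-2 − 2)² = 17
  (5 − 4)² + (-4 − 2)² = 37
  (-2 − 4)² + (-4 − 2)² = 72
  (-6 − 4)² + (5 − 2)² = 109
Minimum is attained by (5, -2), so q lies in its Voronoi cell.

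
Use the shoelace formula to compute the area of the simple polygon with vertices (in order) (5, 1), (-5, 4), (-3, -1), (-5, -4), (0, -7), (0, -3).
Area = 99/2

Shoelace formula: Area = (1/2) |Σ_i (x_i · y_{i+1} − x_{i+1} · y_i)| (indices mod n). Compute each cross term:
  (5)(4) − (-5)(1) = 25
  (-5)(-1) − (-3)(4) = 17
  (-3)(-4) − (-5)(-1) = 7
  (-5)(-7) − (0)(-4) = 35
  (0)(-3) − (0)(-7) = 0
  (0)(1) − (5)(-3) = 15
Sum = 99, so (signed) Area = 99/2 = 99/2, |Area| = 99/2.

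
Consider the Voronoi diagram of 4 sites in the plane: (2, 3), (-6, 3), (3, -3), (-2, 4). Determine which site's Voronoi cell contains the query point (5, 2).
Nearest site = (2, 3)

The Voronoi cell of site s contains exactly those query points closer to s than to any other site. Compute squared distances from q = (5, 2) to each site:
  (2 − 5)² + (3 − 2)² = 10
  (3 − 5)² + (-3 − 2)² = 29
  (-2 − 5)² + (4 − 2)² = 53
  (-6 − 5)² + (3 − 2)² = 122
Minimum is attained by (2, 3), so q lies in its Voronoi cell.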